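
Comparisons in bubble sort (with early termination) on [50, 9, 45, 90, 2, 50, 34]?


Algorithm: bubble sort (with early termination)
Input: [50, 9, 45, 90, 2, 50, 34]
Sorted: [2, 9, 34, 45, 50, 50, 90]

20


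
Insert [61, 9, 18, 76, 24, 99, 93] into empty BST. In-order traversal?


Insert 61: root
Insert 9: L from 61
Insert 18: L from 61 -> R from 9
Insert 76: R from 61
Insert 24: L from 61 -> R from 9 -> R from 18
Insert 99: R from 61 -> R from 76
Insert 93: R from 61 -> R from 76 -> L from 99

In-order: [9, 18, 24, 61, 76, 93, 99]


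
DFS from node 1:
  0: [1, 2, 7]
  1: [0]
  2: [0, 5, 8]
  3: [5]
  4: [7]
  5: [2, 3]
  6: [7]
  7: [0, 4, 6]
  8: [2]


Visit 1, push [0]
Visit 0, push [7, 2]
Visit 2, push [8, 5]
Visit 5, push [3]
Visit 3, push []
Visit 8, push []
Visit 7, push [6, 4]
Visit 4, push []
Visit 6, push []

DFS order: [1, 0, 2, 5, 3, 8, 7, 4, 6]


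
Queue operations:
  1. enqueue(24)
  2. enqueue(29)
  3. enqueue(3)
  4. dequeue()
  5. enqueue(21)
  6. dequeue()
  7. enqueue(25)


enqueue(24) -> [24]
enqueue(29) -> [24, 29]
enqueue(3) -> [24, 29, 3]
dequeue()->24, [29, 3]
enqueue(21) -> [29, 3, 21]
dequeue()->29, [3, 21]
enqueue(25) -> [3, 21, 25]

Final queue: [3, 21, 25]


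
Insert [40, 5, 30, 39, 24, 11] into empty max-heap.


Insert 40: [40]
Insert 5: [40, 5]
Insert 30: [40, 5, 30]
Insert 39: [40, 39, 30, 5]
Insert 24: [40, 39, 30, 5, 24]
Insert 11: [40, 39, 30, 5, 24, 11]

Final heap: [40, 39, 30, 5, 24, 11]


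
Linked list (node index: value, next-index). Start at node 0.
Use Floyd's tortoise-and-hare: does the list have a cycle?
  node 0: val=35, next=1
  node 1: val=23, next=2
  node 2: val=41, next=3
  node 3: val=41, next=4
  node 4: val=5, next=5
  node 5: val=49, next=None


Floyd's tortoise (slow, +1) and hare (fast, +2):
  init: slow=0, fast=0
  step 1: slow=1, fast=2
  step 2: slow=2, fast=4
  step 3: fast 4->5->None, no cycle

Cycle: no


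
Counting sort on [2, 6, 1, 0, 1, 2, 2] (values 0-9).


Input: [2, 6, 1, 0, 1, 2, 2]
Counts: [1, 2, 3, 0, 0, 0, 1, 0, 0, 0]

Sorted: [0, 1, 1, 2, 2, 2, 6]


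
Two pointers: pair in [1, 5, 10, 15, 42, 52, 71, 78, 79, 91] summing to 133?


lo=0(1)+hi=9(91)=92
lo=1(5)+hi=9(91)=96
lo=2(10)+hi=9(91)=101
lo=3(15)+hi=9(91)=106
lo=4(42)+hi=9(91)=133

Yes: 42+91=133


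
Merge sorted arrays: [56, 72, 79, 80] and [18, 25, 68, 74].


Take 18 from B
Take 25 from B
Take 56 from A
Take 68 from B
Take 72 from A
Take 74 from B

Merged: [18, 25, 56, 68, 72, 74, 79, 80]


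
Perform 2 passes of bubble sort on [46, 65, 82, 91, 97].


Initial: [46, 65, 82, 91, 97]
Pass 1: [46, 65, 82, 91, 97] (0 swaps)
Pass 2: [46, 65, 82, 91, 97] (0 swaps)

After 2 passes: [46, 65, 82, 91, 97]


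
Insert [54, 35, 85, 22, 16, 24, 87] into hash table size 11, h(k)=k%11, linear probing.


Insert 54: h=10 -> slot 10
Insert 35: h=2 -> slot 2
Insert 85: h=8 -> slot 8
Insert 22: h=0 -> slot 0
Insert 16: h=5 -> slot 5
Insert 24: h=2, 1 probes -> slot 3
Insert 87: h=10, 2 probes -> slot 1

Table: [22, 87, 35, 24, None, 16, None, None, 85, None, 54]


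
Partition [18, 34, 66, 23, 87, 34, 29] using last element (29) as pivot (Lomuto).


Pivot: 29
  18 <= 29: advance i (no swap)
  23 <= 29: swap -> [18, 23, 66, 34, 87, 34, 29]
Place pivot at 2: [18, 23, 29, 34, 87, 34, 66]

Partitioned: [18, 23, 29, 34, 87, 34, 66]


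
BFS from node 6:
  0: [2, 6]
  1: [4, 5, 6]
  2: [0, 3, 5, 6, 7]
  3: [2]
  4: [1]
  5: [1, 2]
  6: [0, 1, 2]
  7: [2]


Visit 6, enqueue [0, 1, 2]
Visit 0, enqueue []
Visit 1, enqueue [4, 5]
Visit 2, enqueue [3, 7]
Visit 4, enqueue []
Visit 5, enqueue []
Visit 3, enqueue []
Visit 7, enqueue []

BFS order: [6, 0, 1, 2, 4, 5, 3, 7]


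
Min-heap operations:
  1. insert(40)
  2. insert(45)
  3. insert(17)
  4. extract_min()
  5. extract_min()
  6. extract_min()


insert(40) -> [40]
insert(45) -> [40, 45]
insert(17) -> [17, 45, 40]
extract_min()->17, [40, 45]
extract_min()->40, [45]
extract_min()->45, []

Final heap: []


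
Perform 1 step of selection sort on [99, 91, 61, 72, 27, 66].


Initial: [99, 91, 61, 72, 27, 66]
Step 1: min=27 at 4
  Swap: [27, 91, 61, 72, 99, 66]

After 1 step: [27, 91, 61, 72, 99, 66]


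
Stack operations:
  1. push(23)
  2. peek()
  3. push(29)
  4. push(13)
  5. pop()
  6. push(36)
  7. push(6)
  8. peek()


push(23) -> [23]
peek()->23
push(29) -> [23, 29]
push(13) -> [23, 29, 13]
pop()->13, [23, 29]
push(36) -> [23, 29, 36]
push(6) -> [23, 29, 36, 6]
peek()->6

Final stack: [23, 29, 36, 6]


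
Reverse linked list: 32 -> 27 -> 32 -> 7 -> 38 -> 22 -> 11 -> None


Step 1: curr=32, set curr.next=prev(None) | reversed so far: 32
Step 2: curr=27, set curr.next=prev(32) | reversed so far: 27 -> 32
Step 3: curr=32, set curr.next=prev(27) | reversed so far: 32 -> 27 -> 32
Step 4: curr=7, set curr.next=prev(32) | reversed so far: 7 -> 32 -> 27 -> 32
Step 5: curr=38, set curr.next=prev(7) | reversed so far: 38 -> 7 -> 32 -> 27 -> 32
Step 6: curr=22, set curr.next=prev(38) | reversed so far: 22 -> 38 -> 7 -> 32 -> 27 -> 32
Step 7: curr=11, set curr.next=prev(22) | reversed so far: 11 -> 22 -> 38 -> 7 -> 32 -> 27 -> 32

11 -> 22 -> 38 -> 7 -> 32 -> 27 -> 32 -> None


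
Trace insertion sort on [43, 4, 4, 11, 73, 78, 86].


Initial: [43, 4, 4, 11, 73, 78, 86]
Insert 4: [4, 43, 4, 11, 73, 78, 86]
Insert 4: [4, 4, 43, 11, 73, 78, 86]
Insert 11: [4, 4, 11, 43, 73, 78, 86]
Insert 73: [4, 4, 11, 43, 73, 78, 86]
Insert 78: [4, 4, 11, 43, 73, 78, 86]
Insert 86: [4, 4, 11, 43, 73, 78, 86]

Sorted: [4, 4, 11, 43, 73, 78, 86]


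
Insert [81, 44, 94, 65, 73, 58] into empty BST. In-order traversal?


Insert 81: root
Insert 44: L from 81
Insert 94: R from 81
Insert 65: L from 81 -> R from 44
Insert 73: L from 81 -> R from 44 -> R from 65
Insert 58: L from 81 -> R from 44 -> L from 65

In-order: [44, 58, 65, 73, 81, 94]


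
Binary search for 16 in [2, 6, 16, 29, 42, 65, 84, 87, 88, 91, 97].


Step 1: lo=0, hi=10, mid=5, val=65
Step 2: lo=0, hi=4, mid=2, val=16

Found at index 2


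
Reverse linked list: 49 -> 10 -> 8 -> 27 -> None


Step 1: curr=49, set curr.next=prev(None) | reversed so far: 49
Step 2: curr=10, set curr.next=prev(49) | reversed so far: 10 -> 49
Step 3: curr=8, set curr.next=prev(10) | reversed so far: 8 -> 10 -> 49
Step 4: curr=27, set curr.next=prev(8) | reversed so far: 27 -> 8 -> 10 -> 49

27 -> 8 -> 10 -> 49 -> None


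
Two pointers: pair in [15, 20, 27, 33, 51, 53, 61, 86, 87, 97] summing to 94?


lo=0(15)+hi=9(97)=112
lo=0(15)+hi=8(87)=102
lo=0(15)+hi=7(86)=101
lo=0(15)+hi=6(61)=76
lo=1(20)+hi=6(61)=81
lo=2(27)+hi=6(61)=88
lo=3(33)+hi=6(61)=94

Yes: 33+61=94


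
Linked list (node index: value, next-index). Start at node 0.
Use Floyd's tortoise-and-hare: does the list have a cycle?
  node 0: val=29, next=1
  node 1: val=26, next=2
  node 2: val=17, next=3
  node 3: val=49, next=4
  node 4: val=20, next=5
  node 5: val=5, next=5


Floyd's tortoise (slow, +1) and hare (fast, +2):
  init: slow=0, fast=0
  step 1: slow=1, fast=2
  step 2: slow=2, fast=4
  step 3: slow=3, fast=5
  step 4: slow=4, fast=5
  step 5: slow=5, fast=5
  slow == fast at node 5: cycle detected

Cycle: yes


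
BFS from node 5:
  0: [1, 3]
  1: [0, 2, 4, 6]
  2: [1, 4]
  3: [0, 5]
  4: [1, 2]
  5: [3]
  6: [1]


Visit 5, enqueue [3]
Visit 3, enqueue [0]
Visit 0, enqueue [1]
Visit 1, enqueue [2, 4, 6]
Visit 2, enqueue []
Visit 4, enqueue []
Visit 6, enqueue []

BFS order: [5, 3, 0, 1, 2, 4, 6]


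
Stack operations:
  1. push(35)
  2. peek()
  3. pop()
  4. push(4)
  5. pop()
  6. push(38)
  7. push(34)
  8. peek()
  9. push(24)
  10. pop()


push(35) -> [35]
peek()->35
pop()->35, []
push(4) -> [4]
pop()->4, []
push(38) -> [38]
push(34) -> [38, 34]
peek()->34
push(24) -> [38, 34, 24]
pop()->24, [38, 34]

Final stack: [38, 34]


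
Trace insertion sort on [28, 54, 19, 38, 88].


Initial: [28, 54, 19, 38, 88]
Insert 54: [28, 54, 19, 38, 88]
Insert 19: [19, 28, 54, 38, 88]
Insert 38: [19, 28, 38, 54, 88]
Insert 88: [19, 28, 38, 54, 88]

Sorted: [19, 28, 38, 54, 88]


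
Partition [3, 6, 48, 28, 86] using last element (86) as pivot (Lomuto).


Pivot: 86
  3 <= 86: advance i (no swap)
  6 <= 86: advance i (no swap)
  48 <= 86: advance i (no swap)
  28 <= 86: advance i (no swap)
Place pivot at 4: [3, 6, 48, 28, 86]

Partitioned: [3, 6, 48, 28, 86]


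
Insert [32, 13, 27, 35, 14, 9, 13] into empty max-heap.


Insert 32: [32]
Insert 13: [32, 13]
Insert 27: [32, 13, 27]
Insert 35: [35, 32, 27, 13]
Insert 14: [35, 32, 27, 13, 14]
Insert 9: [35, 32, 27, 13, 14, 9]
Insert 13: [35, 32, 27, 13, 14, 9, 13]

Final heap: [35, 32, 27, 13, 14, 9, 13]


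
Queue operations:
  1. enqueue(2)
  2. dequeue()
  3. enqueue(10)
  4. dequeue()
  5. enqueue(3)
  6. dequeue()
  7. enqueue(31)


enqueue(2) -> [2]
dequeue()->2, []
enqueue(10) -> [10]
dequeue()->10, []
enqueue(3) -> [3]
dequeue()->3, []
enqueue(31) -> [31]

Final queue: [31]


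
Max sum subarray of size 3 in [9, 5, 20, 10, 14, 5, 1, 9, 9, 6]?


[0:3]: 34
[1:4]: 35
[2:5]: 44
[3:6]: 29
[4:7]: 20
[5:8]: 15
[6:9]: 19
[7:10]: 24

Max: 44 at [2:5]


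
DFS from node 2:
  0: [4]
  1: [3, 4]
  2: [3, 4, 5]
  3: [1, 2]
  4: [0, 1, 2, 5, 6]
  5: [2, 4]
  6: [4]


Visit 2, push [5, 4, 3]
Visit 3, push [1]
Visit 1, push [4]
Visit 4, push [6, 5, 0]
Visit 0, push []
Visit 5, push []
Visit 6, push []

DFS order: [2, 3, 1, 4, 0, 5, 6]


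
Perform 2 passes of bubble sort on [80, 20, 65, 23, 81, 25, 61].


Initial: [80, 20, 65, 23, 81, 25, 61]
Pass 1: [20, 65, 23, 80, 25, 61, 81] (5 swaps)
Pass 2: [20, 23, 65, 25, 61, 80, 81] (3 swaps)

After 2 passes: [20, 23, 65, 25, 61, 80, 81]


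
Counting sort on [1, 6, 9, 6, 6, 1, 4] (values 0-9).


Input: [1, 6, 9, 6, 6, 1, 4]
Counts: [0, 2, 0, 0, 1, 0, 3, 0, 0, 1]

Sorted: [1, 1, 4, 6, 6, 6, 9]


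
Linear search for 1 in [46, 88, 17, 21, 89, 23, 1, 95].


i=0: 46!=1
i=1: 88!=1
i=2: 17!=1
i=3: 21!=1
i=4: 89!=1
i=5: 23!=1
i=6: 1==1 found!

Found at 6, 7 comps


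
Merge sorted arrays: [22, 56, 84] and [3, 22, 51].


Take 3 from B
Take 22 from A
Take 22 from B
Take 51 from B

Merged: [3, 22, 22, 51, 56, 84]


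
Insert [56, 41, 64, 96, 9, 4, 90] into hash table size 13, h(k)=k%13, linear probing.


Insert 56: h=4 -> slot 4
Insert 41: h=2 -> slot 2
Insert 64: h=12 -> slot 12
Insert 96: h=5 -> slot 5
Insert 9: h=9 -> slot 9
Insert 4: h=4, 2 probes -> slot 6
Insert 90: h=12, 1 probes -> slot 0

Table: [90, None, 41, None, 56, 96, 4, None, None, 9, None, None, 64]


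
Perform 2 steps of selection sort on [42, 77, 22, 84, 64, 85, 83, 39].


Initial: [42, 77, 22, 84, 64, 85, 83, 39]
Step 1: min=22 at 2
  Swap: [22, 77, 42, 84, 64, 85, 83, 39]
Step 2: min=39 at 7
  Swap: [22, 39, 42, 84, 64, 85, 83, 77]

After 2 steps: [22, 39, 42, 84, 64, 85, 83, 77]


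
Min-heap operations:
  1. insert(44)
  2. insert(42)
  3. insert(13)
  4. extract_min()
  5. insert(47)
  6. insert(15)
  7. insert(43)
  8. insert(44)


insert(44) -> [44]
insert(42) -> [42, 44]
insert(13) -> [13, 44, 42]
extract_min()->13, [42, 44]
insert(47) -> [42, 44, 47]
insert(15) -> [15, 42, 47, 44]
insert(43) -> [15, 42, 47, 44, 43]
insert(44) -> [15, 42, 44, 44, 43, 47]

Final heap: [15, 42, 44, 44, 43, 47]


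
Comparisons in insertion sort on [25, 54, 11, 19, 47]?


Algorithm: insertion sort
Input: [25, 54, 11, 19, 47]
Sorted: [11, 19, 25, 47, 54]

8


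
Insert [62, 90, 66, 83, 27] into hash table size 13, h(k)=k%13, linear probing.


Insert 62: h=10 -> slot 10
Insert 90: h=12 -> slot 12
Insert 66: h=1 -> slot 1
Insert 83: h=5 -> slot 5
Insert 27: h=1, 1 probes -> slot 2

Table: [None, 66, 27, None, None, 83, None, None, None, None, 62, None, 90]


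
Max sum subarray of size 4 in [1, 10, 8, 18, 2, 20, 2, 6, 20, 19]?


[0:4]: 37
[1:5]: 38
[2:6]: 48
[3:7]: 42
[4:8]: 30
[5:9]: 48
[6:10]: 47

Max: 48 at [2:6]


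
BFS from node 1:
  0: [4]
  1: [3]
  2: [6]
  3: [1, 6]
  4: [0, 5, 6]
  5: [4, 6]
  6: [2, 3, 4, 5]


Visit 1, enqueue [3]
Visit 3, enqueue [6]
Visit 6, enqueue [2, 4, 5]
Visit 2, enqueue []
Visit 4, enqueue [0]
Visit 5, enqueue []
Visit 0, enqueue []

BFS order: [1, 3, 6, 2, 4, 5, 0]


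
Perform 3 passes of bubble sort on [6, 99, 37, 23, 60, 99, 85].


Initial: [6, 99, 37, 23, 60, 99, 85]
Pass 1: [6, 37, 23, 60, 99, 85, 99] (4 swaps)
Pass 2: [6, 23, 37, 60, 85, 99, 99] (2 swaps)
Pass 3: [6, 23, 37, 60, 85, 99, 99] (0 swaps)

After 3 passes: [6, 23, 37, 60, 85, 99, 99]


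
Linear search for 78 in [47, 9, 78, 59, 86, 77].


i=0: 47!=78
i=1: 9!=78
i=2: 78==78 found!

Found at 2, 3 comps


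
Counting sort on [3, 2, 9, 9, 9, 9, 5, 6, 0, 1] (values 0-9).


Input: [3, 2, 9, 9, 9, 9, 5, 6, 0, 1]
Counts: [1, 1, 1, 1, 0, 1, 1, 0, 0, 4]

Sorted: [0, 1, 2, 3, 5, 6, 9, 9, 9, 9]


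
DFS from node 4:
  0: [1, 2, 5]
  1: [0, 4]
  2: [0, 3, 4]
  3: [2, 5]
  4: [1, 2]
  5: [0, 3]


Visit 4, push [2, 1]
Visit 1, push [0]
Visit 0, push [5, 2]
Visit 2, push [3]
Visit 3, push [5]
Visit 5, push []

DFS order: [4, 1, 0, 2, 3, 5]


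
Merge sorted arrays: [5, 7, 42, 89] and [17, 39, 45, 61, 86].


Take 5 from A
Take 7 from A
Take 17 from B
Take 39 from B
Take 42 from A
Take 45 from B
Take 61 from B
Take 86 from B

Merged: [5, 7, 17, 39, 42, 45, 61, 86, 89]


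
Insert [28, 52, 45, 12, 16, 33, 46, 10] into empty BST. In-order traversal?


Insert 28: root
Insert 52: R from 28
Insert 45: R from 28 -> L from 52
Insert 12: L from 28
Insert 16: L from 28 -> R from 12
Insert 33: R from 28 -> L from 52 -> L from 45
Insert 46: R from 28 -> L from 52 -> R from 45
Insert 10: L from 28 -> L from 12

In-order: [10, 12, 16, 28, 33, 45, 46, 52]


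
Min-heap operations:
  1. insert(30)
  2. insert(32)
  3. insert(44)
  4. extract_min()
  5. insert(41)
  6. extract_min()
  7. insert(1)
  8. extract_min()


insert(30) -> [30]
insert(32) -> [30, 32]
insert(44) -> [30, 32, 44]
extract_min()->30, [32, 44]
insert(41) -> [32, 44, 41]
extract_min()->32, [41, 44]
insert(1) -> [1, 44, 41]
extract_min()->1, [41, 44]

Final heap: [41, 44]


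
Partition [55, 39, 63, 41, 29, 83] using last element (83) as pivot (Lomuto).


Pivot: 83
  55 <= 83: advance i (no swap)
  39 <= 83: advance i (no swap)
  63 <= 83: advance i (no swap)
  41 <= 83: advance i (no swap)
  29 <= 83: advance i (no swap)
Place pivot at 5: [55, 39, 63, 41, 29, 83]

Partitioned: [55, 39, 63, 41, 29, 83]


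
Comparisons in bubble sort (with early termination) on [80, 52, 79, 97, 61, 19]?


Algorithm: bubble sort (with early termination)
Input: [80, 52, 79, 97, 61, 19]
Sorted: [19, 52, 61, 79, 80, 97]

15


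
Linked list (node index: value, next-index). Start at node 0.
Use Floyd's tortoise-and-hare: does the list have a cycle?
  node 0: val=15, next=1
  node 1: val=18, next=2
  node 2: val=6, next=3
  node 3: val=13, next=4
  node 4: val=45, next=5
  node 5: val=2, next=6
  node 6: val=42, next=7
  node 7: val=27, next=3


Floyd's tortoise (slow, +1) and hare (fast, +2):
  init: slow=0, fast=0
  step 1: slow=1, fast=2
  step 2: slow=2, fast=4
  step 3: slow=3, fast=6
  step 4: slow=4, fast=3
  step 5: slow=5, fast=5
  slow == fast at node 5: cycle detected

Cycle: yes


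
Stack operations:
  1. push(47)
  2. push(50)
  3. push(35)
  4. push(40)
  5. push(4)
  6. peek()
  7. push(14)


push(47) -> [47]
push(50) -> [47, 50]
push(35) -> [47, 50, 35]
push(40) -> [47, 50, 35, 40]
push(4) -> [47, 50, 35, 40, 4]
peek()->4
push(14) -> [47, 50, 35, 40, 4, 14]

Final stack: [47, 50, 35, 40, 4, 14]


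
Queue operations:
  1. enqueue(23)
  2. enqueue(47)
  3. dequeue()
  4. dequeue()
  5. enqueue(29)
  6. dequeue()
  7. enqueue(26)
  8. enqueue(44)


enqueue(23) -> [23]
enqueue(47) -> [23, 47]
dequeue()->23, [47]
dequeue()->47, []
enqueue(29) -> [29]
dequeue()->29, []
enqueue(26) -> [26]
enqueue(44) -> [26, 44]

Final queue: [26, 44]


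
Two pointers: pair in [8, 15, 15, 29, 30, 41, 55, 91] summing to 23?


lo=0(8)+hi=7(91)=99
lo=0(8)+hi=6(55)=63
lo=0(8)+hi=5(41)=49
lo=0(8)+hi=4(30)=38
lo=0(8)+hi=3(29)=37
lo=0(8)+hi=2(15)=23

Yes: 8+15=23


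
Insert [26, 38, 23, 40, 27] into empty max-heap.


Insert 26: [26]
Insert 38: [38, 26]
Insert 23: [38, 26, 23]
Insert 40: [40, 38, 23, 26]
Insert 27: [40, 38, 23, 26, 27]

Final heap: [40, 38, 23, 26, 27]


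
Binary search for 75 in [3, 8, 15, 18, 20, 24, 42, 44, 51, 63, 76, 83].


Step 1: lo=0, hi=11, mid=5, val=24
Step 2: lo=6, hi=11, mid=8, val=51
Step 3: lo=9, hi=11, mid=10, val=76
Step 4: lo=9, hi=9, mid=9, val=63

Not found


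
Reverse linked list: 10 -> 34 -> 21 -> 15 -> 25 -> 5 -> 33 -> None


Step 1: curr=10, set curr.next=prev(None) | reversed so far: 10
Step 2: curr=34, set curr.next=prev(10) | reversed so far: 34 -> 10
Step 3: curr=21, set curr.next=prev(34) | reversed so far: 21 -> 34 -> 10
Step 4: curr=15, set curr.next=prev(21) | reversed so far: 15 -> 21 -> 34 -> 10
Step 5: curr=25, set curr.next=prev(15) | reversed so far: 25 -> 15 -> 21 -> 34 -> 10
Step 6: curr=5, set curr.next=prev(25) | reversed so far: 5 -> 25 -> 15 -> 21 -> 34 -> 10
Step 7: curr=33, set curr.next=prev(5) | reversed so far: 33 -> 5 -> 25 -> 15 -> 21 -> 34 -> 10

33 -> 5 -> 25 -> 15 -> 21 -> 34 -> 10 -> None


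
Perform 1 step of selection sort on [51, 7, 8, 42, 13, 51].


Initial: [51, 7, 8, 42, 13, 51]
Step 1: min=7 at 1
  Swap: [7, 51, 8, 42, 13, 51]

After 1 step: [7, 51, 8, 42, 13, 51]


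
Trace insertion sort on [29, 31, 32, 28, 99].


Initial: [29, 31, 32, 28, 99]
Insert 31: [29, 31, 32, 28, 99]
Insert 32: [29, 31, 32, 28, 99]
Insert 28: [28, 29, 31, 32, 99]
Insert 99: [28, 29, 31, 32, 99]

Sorted: [28, 29, 31, 32, 99]


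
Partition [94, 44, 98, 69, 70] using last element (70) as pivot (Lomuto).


Pivot: 70
  44 <= 70: swap -> [44, 94, 98, 69, 70]
  69 <= 70: swap -> [44, 69, 98, 94, 70]
Place pivot at 2: [44, 69, 70, 94, 98]

Partitioned: [44, 69, 70, 94, 98]


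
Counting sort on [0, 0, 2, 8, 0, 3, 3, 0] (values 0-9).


Input: [0, 0, 2, 8, 0, 3, 3, 0]
Counts: [4, 0, 1, 2, 0, 0, 0, 0, 1, 0]

Sorted: [0, 0, 0, 0, 2, 3, 3, 8]


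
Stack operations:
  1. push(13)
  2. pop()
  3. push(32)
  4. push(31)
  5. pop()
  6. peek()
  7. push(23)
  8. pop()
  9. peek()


push(13) -> [13]
pop()->13, []
push(32) -> [32]
push(31) -> [32, 31]
pop()->31, [32]
peek()->32
push(23) -> [32, 23]
pop()->23, [32]
peek()->32

Final stack: [32]


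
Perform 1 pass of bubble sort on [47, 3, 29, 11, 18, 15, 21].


Initial: [47, 3, 29, 11, 18, 15, 21]
Pass 1: [3, 29, 11, 18, 15, 21, 47] (6 swaps)

After 1 pass: [3, 29, 11, 18, 15, 21, 47]


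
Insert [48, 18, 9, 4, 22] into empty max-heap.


Insert 48: [48]
Insert 18: [48, 18]
Insert 9: [48, 18, 9]
Insert 4: [48, 18, 9, 4]
Insert 22: [48, 22, 9, 4, 18]

Final heap: [48, 22, 9, 4, 18]


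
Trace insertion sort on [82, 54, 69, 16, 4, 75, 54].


Initial: [82, 54, 69, 16, 4, 75, 54]
Insert 54: [54, 82, 69, 16, 4, 75, 54]
Insert 69: [54, 69, 82, 16, 4, 75, 54]
Insert 16: [16, 54, 69, 82, 4, 75, 54]
Insert 4: [4, 16, 54, 69, 82, 75, 54]
Insert 75: [4, 16, 54, 69, 75, 82, 54]
Insert 54: [4, 16, 54, 54, 69, 75, 82]

Sorted: [4, 16, 54, 54, 69, 75, 82]


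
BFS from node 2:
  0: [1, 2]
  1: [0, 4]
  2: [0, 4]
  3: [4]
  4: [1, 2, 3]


Visit 2, enqueue [0, 4]
Visit 0, enqueue [1]
Visit 4, enqueue [3]
Visit 1, enqueue []
Visit 3, enqueue []

BFS order: [2, 0, 4, 1, 3]


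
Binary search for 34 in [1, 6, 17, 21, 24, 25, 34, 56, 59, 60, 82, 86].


Step 1: lo=0, hi=11, mid=5, val=25
Step 2: lo=6, hi=11, mid=8, val=59
Step 3: lo=6, hi=7, mid=6, val=34

Found at index 6


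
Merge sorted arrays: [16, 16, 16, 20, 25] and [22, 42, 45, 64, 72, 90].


Take 16 from A
Take 16 from A
Take 16 from A
Take 20 from A
Take 22 from B
Take 25 from A

Merged: [16, 16, 16, 20, 22, 25, 42, 45, 64, 72, 90]


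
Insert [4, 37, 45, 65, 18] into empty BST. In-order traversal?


Insert 4: root
Insert 37: R from 4
Insert 45: R from 4 -> R from 37
Insert 65: R from 4 -> R from 37 -> R from 45
Insert 18: R from 4 -> L from 37

In-order: [4, 18, 37, 45, 65]


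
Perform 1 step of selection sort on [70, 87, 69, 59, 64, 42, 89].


Initial: [70, 87, 69, 59, 64, 42, 89]
Step 1: min=42 at 5
  Swap: [42, 87, 69, 59, 64, 70, 89]

After 1 step: [42, 87, 69, 59, 64, 70, 89]


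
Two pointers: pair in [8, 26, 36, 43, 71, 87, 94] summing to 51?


lo=0(8)+hi=6(94)=102
lo=0(8)+hi=5(87)=95
lo=0(8)+hi=4(71)=79
lo=0(8)+hi=3(43)=51

Yes: 8+43=51


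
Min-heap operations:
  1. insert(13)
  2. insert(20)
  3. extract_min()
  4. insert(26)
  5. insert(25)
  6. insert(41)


insert(13) -> [13]
insert(20) -> [13, 20]
extract_min()->13, [20]
insert(26) -> [20, 26]
insert(25) -> [20, 26, 25]
insert(41) -> [20, 26, 25, 41]

Final heap: [20, 26, 25, 41]


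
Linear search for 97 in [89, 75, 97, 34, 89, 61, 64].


i=0: 89!=97
i=1: 75!=97
i=2: 97==97 found!

Found at 2, 3 comps


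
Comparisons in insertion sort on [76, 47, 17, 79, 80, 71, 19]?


Algorithm: insertion sort
Input: [76, 47, 17, 79, 80, 71, 19]
Sorted: [17, 19, 47, 71, 76, 79, 80]

15


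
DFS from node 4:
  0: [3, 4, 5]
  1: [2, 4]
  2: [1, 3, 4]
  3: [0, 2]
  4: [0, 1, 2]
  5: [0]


Visit 4, push [2, 1, 0]
Visit 0, push [5, 3]
Visit 3, push [2]
Visit 2, push [1]
Visit 1, push []
Visit 5, push []

DFS order: [4, 0, 3, 2, 1, 5]


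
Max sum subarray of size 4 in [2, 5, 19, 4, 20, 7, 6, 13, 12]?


[0:4]: 30
[1:5]: 48
[2:6]: 50
[3:7]: 37
[4:8]: 46
[5:9]: 38

Max: 50 at [2:6]


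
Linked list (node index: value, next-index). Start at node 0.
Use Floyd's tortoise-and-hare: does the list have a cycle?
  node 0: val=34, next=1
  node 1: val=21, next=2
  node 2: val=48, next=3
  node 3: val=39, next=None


Floyd's tortoise (slow, +1) and hare (fast, +2):
  init: slow=0, fast=0
  step 1: slow=1, fast=2
  step 2: fast 2->3->None, no cycle

Cycle: no


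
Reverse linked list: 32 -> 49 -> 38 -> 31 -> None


Step 1: curr=32, set curr.next=prev(None) | reversed so far: 32
Step 2: curr=49, set curr.next=prev(32) | reversed so far: 49 -> 32
Step 3: curr=38, set curr.next=prev(49) | reversed so far: 38 -> 49 -> 32
Step 4: curr=31, set curr.next=prev(38) | reversed so far: 31 -> 38 -> 49 -> 32

31 -> 38 -> 49 -> 32 -> None


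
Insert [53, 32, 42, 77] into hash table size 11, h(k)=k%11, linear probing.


Insert 53: h=9 -> slot 9
Insert 32: h=10 -> slot 10
Insert 42: h=9, 2 probes -> slot 0
Insert 77: h=0, 1 probes -> slot 1

Table: [42, 77, None, None, None, None, None, None, None, 53, 32]


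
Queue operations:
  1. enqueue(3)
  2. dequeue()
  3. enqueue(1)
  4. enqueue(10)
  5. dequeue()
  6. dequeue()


enqueue(3) -> [3]
dequeue()->3, []
enqueue(1) -> [1]
enqueue(10) -> [1, 10]
dequeue()->1, [10]
dequeue()->10, []

Final queue: []


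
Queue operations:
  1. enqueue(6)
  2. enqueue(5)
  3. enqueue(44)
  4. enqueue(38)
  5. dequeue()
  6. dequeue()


enqueue(6) -> [6]
enqueue(5) -> [6, 5]
enqueue(44) -> [6, 5, 44]
enqueue(38) -> [6, 5, 44, 38]
dequeue()->6, [5, 44, 38]
dequeue()->5, [44, 38]

Final queue: [44, 38]


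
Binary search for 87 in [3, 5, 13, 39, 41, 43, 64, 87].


Step 1: lo=0, hi=7, mid=3, val=39
Step 2: lo=4, hi=7, mid=5, val=43
Step 3: lo=6, hi=7, mid=6, val=64
Step 4: lo=7, hi=7, mid=7, val=87

Found at index 7


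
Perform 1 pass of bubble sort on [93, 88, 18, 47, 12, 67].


Initial: [93, 88, 18, 47, 12, 67]
Pass 1: [88, 18, 47, 12, 67, 93] (5 swaps)

After 1 pass: [88, 18, 47, 12, 67, 93]


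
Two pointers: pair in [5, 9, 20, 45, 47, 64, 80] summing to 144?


lo=0(5)+hi=6(80)=85
lo=1(9)+hi=6(80)=89
lo=2(20)+hi=6(80)=100
lo=3(45)+hi=6(80)=125
lo=4(47)+hi=6(80)=127
lo=5(64)+hi=6(80)=144

Yes: 64+80=144


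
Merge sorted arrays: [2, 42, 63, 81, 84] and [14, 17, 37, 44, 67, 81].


Take 2 from A
Take 14 from B
Take 17 from B
Take 37 from B
Take 42 from A
Take 44 from B
Take 63 from A
Take 67 from B
Take 81 from A
Take 81 from B

Merged: [2, 14, 17, 37, 42, 44, 63, 67, 81, 81, 84]


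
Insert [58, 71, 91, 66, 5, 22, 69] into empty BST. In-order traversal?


Insert 58: root
Insert 71: R from 58
Insert 91: R from 58 -> R from 71
Insert 66: R from 58 -> L from 71
Insert 5: L from 58
Insert 22: L from 58 -> R from 5
Insert 69: R from 58 -> L from 71 -> R from 66

In-order: [5, 22, 58, 66, 69, 71, 91]


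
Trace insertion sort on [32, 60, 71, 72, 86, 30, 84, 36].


Initial: [32, 60, 71, 72, 86, 30, 84, 36]
Insert 60: [32, 60, 71, 72, 86, 30, 84, 36]
Insert 71: [32, 60, 71, 72, 86, 30, 84, 36]
Insert 72: [32, 60, 71, 72, 86, 30, 84, 36]
Insert 86: [32, 60, 71, 72, 86, 30, 84, 36]
Insert 30: [30, 32, 60, 71, 72, 86, 84, 36]
Insert 84: [30, 32, 60, 71, 72, 84, 86, 36]
Insert 36: [30, 32, 36, 60, 71, 72, 84, 86]

Sorted: [30, 32, 36, 60, 71, 72, 84, 86]


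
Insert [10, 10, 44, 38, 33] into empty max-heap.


Insert 10: [10]
Insert 10: [10, 10]
Insert 44: [44, 10, 10]
Insert 38: [44, 38, 10, 10]
Insert 33: [44, 38, 10, 10, 33]

Final heap: [44, 38, 10, 10, 33]


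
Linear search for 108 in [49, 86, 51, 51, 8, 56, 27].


i=0: 49!=108
i=1: 86!=108
i=2: 51!=108
i=3: 51!=108
i=4: 8!=108
i=5: 56!=108
i=6: 27!=108

Not found, 7 comps


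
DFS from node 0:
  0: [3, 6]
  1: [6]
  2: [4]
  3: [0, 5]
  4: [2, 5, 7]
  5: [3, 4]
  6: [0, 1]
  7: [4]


Visit 0, push [6, 3]
Visit 3, push [5]
Visit 5, push [4]
Visit 4, push [7, 2]
Visit 2, push []
Visit 7, push []
Visit 6, push [1]
Visit 1, push []

DFS order: [0, 3, 5, 4, 2, 7, 6, 1]


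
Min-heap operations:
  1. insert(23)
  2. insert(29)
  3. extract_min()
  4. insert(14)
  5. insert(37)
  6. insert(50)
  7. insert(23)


insert(23) -> [23]
insert(29) -> [23, 29]
extract_min()->23, [29]
insert(14) -> [14, 29]
insert(37) -> [14, 29, 37]
insert(50) -> [14, 29, 37, 50]
insert(23) -> [14, 23, 37, 50, 29]

Final heap: [14, 23, 37, 50, 29]


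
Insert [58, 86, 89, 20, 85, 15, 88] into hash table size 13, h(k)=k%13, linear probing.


Insert 58: h=6 -> slot 6
Insert 86: h=8 -> slot 8
Insert 89: h=11 -> slot 11
Insert 20: h=7 -> slot 7
Insert 85: h=7, 2 probes -> slot 9
Insert 15: h=2 -> slot 2
Insert 88: h=10 -> slot 10

Table: [None, None, 15, None, None, None, 58, 20, 86, 85, 88, 89, None]


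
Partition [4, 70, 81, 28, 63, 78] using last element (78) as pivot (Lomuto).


Pivot: 78
  4 <= 78: advance i (no swap)
  70 <= 78: advance i (no swap)
  28 <= 78: swap -> [4, 70, 28, 81, 63, 78]
  63 <= 78: swap -> [4, 70, 28, 63, 81, 78]
Place pivot at 4: [4, 70, 28, 63, 78, 81]

Partitioned: [4, 70, 28, 63, 78, 81]


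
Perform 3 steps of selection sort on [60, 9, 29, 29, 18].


Initial: [60, 9, 29, 29, 18]
Step 1: min=9 at 1
  Swap: [9, 60, 29, 29, 18]
Step 2: min=18 at 4
  Swap: [9, 18, 29, 29, 60]
Step 3: min=29 at 2
  Swap: [9, 18, 29, 29, 60]

After 3 steps: [9, 18, 29, 29, 60]


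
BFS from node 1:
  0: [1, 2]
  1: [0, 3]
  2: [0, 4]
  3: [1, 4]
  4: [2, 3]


Visit 1, enqueue [0, 3]
Visit 0, enqueue [2]
Visit 3, enqueue [4]
Visit 2, enqueue []
Visit 4, enqueue []

BFS order: [1, 0, 3, 2, 4]


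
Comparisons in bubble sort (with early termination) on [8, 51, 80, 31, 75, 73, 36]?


Algorithm: bubble sort (with early termination)
Input: [8, 51, 80, 31, 75, 73, 36]
Sorted: [8, 31, 36, 51, 73, 75, 80]

20


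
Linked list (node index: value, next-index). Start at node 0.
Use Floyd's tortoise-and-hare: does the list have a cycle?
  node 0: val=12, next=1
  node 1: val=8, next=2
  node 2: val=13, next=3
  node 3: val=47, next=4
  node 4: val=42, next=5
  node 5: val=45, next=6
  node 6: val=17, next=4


Floyd's tortoise (slow, +1) and hare (fast, +2):
  init: slow=0, fast=0
  step 1: slow=1, fast=2
  step 2: slow=2, fast=4
  step 3: slow=3, fast=6
  step 4: slow=4, fast=5
  step 5: slow=5, fast=4
  step 6: slow=6, fast=6
  slow == fast at node 6: cycle detected

Cycle: yes


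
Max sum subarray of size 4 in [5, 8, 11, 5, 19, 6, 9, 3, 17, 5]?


[0:4]: 29
[1:5]: 43
[2:6]: 41
[3:7]: 39
[4:8]: 37
[5:9]: 35
[6:10]: 34

Max: 43 at [1:5]


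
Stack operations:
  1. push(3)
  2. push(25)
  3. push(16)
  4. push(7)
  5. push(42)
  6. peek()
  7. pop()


push(3) -> [3]
push(25) -> [3, 25]
push(16) -> [3, 25, 16]
push(7) -> [3, 25, 16, 7]
push(42) -> [3, 25, 16, 7, 42]
peek()->42
pop()->42, [3, 25, 16, 7]

Final stack: [3, 25, 16, 7]


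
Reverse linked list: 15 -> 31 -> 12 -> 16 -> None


Step 1: curr=15, set curr.next=prev(None) | reversed so far: 15
Step 2: curr=31, set curr.next=prev(15) | reversed so far: 31 -> 15
Step 3: curr=12, set curr.next=prev(31) | reversed so far: 12 -> 31 -> 15
Step 4: curr=16, set curr.next=prev(12) | reversed so far: 16 -> 12 -> 31 -> 15

16 -> 12 -> 31 -> 15 -> None


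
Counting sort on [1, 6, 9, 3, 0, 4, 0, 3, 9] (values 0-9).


Input: [1, 6, 9, 3, 0, 4, 0, 3, 9]
Counts: [2, 1, 0, 2, 1, 0, 1, 0, 0, 2]

Sorted: [0, 0, 1, 3, 3, 4, 6, 9, 9]


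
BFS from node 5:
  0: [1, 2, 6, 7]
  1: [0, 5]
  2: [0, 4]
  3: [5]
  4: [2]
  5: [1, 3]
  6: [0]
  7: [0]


Visit 5, enqueue [1, 3]
Visit 1, enqueue [0]
Visit 3, enqueue []
Visit 0, enqueue [2, 6, 7]
Visit 2, enqueue [4]
Visit 6, enqueue []
Visit 7, enqueue []
Visit 4, enqueue []

BFS order: [5, 1, 3, 0, 2, 6, 7, 4]


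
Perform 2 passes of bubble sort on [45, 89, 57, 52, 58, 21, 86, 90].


Initial: [45, 89, 57, 52, 58, 21, 86, 90]
Pass 1: [45, 57, 52, 58, 21, 86, 89, 90] (5 swaps)
Pass 2: [45, 52, 57, 21, 58, 86, 89, 90] (2 swaps)

After 2 passes: [45, 52, 57, 21, 58, 86, 89, 90]


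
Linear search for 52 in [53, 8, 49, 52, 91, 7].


i=0: 53!=52
i=1: 8!=52
i=2: 49!=52
i=3: 52==52 found!

Found at 3, 4 comps


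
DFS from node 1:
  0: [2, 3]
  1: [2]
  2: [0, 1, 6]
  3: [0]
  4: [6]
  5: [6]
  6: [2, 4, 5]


Visit 1, push [2]
Visit 2, push [6, 0]
Visit 0, push [3]
Visit 3, push []
Visit 6, push [5, 4]
Visit 4, push []
Visit 5, push []

DFS order: [1, 2, 0, 3, 6, 4, 5]


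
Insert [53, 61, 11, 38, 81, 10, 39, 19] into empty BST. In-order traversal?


Insert 53: root
Insert 61: R from 53
Insert 11: L from 53
Insert 38: L from 53 -> R from 11
Insert 81: R from 53 -> R from 61
Insert 10: L from 53 -> L from 11
Insert 39: L from 53 -> R from 11 -> R from 38
Insert 19: L from 53 -> R from 11 -> L from 38

In-order: [10, 11, 19, 38, 39, 53, 61, 81]


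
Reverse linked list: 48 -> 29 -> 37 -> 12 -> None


Step 1: curr=48, set curr.next=prev(None) | reversed so far: 48
Step 2: curr=29, set curr.next=prev(48) | reversed so far: 29 -> 48
Step 3: curr=37, set curr.next=prev(29) | reversed so far: 37 -> 29 -> 48
Step 4: curr=12, set curr.next=prev(37) | reversed so far: 12 -> 37 -> 29 -> 48

12 -> 37 -> 29 -> 48 -> None


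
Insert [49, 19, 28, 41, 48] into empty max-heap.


Insert 49: [49]
Insert 19: [49, 19]
Insert 28: [49, 19, 28]
Insert 41: [49, 41, 28, 19]
Insert 48: [49, 48, 28, 19, 41]

Final heap: [49, 48, 28, 19, 41]


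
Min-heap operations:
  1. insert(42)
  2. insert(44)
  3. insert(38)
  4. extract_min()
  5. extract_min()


insert(42) -> [42]
insert(44) -> [42, 44]
insert(38) -> [38, 44, 42]
extract_min()->38, [42, 44]
extract_min()->42, [44]

Final heap: [44]


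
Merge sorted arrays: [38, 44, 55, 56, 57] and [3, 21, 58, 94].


Take 3 from B
Take 21 from B
Take 38 from A
Take 44 from A
Take 55 from A
Take 56 from A
Take 57 from A

Merged: [3, 21, 38, 44, 55, 56, 57, 58, 94]


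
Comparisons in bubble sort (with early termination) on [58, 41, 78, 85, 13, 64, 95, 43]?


Algorithm: bubble sort (with early termination)
Input: [58, 41, 78, 85, 13, 64, 95, 43]
Sorted: [13, 41, 43, 58, 64, 78, 85, 95]

27


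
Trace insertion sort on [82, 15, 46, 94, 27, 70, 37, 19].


Initial: [82, 15, 46, 94, 27, 70, 37, 19]
Insert 15: [15, 82, 46, 94, 27, 70, 37, 19]
Insert 46: [15, 46, 82, 94, 27, 70, 37, 19]
Insert 94: [15, 46, 82, 94, 27, 70, 37, 19]
Insert 27: [15, 27, 46, 82, 94, 70, 37, 19]
Insert 70: [15, 27, 46, 70, 82, 94, 37, 19]
Insert 37: [15, 27, 37, 46, 70, 82, 94, 19]
Insert 19: [15, 19, 27, 37, 46, 70, 82, 94]

Sorted: [15, 19, 27, 37, 46, 70, 82, 94]


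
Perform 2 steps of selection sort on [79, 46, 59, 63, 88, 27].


Initial: [79, 46, 59, 63, 88, 27]
Step 1: min=27 at 5
  Swap: [27, 46, 59, 63, 88, 79]
Step 2: min=46 at 1
  Swap: [27, 46, 59, 63, 88, 79]

After 2 steps: [27, 46, 59, 63, 88, 79]


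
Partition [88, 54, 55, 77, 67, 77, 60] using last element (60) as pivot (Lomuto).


Pivot: 60
  54 <= 60: swap -> [54, 88, 55, 77, 67, 77, 60]
  55 <= 60: swap -> [54, 55, 88, 77, 67, 77, 60]
Place pivot at 2: [54, 55, 60, 77, 67, 77, 88]

Partitioned: [54, 55, 60, 77, 67, 77, 88]


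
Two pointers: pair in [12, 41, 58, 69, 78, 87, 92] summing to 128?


lo=0(12)+hi=6(92)=104
lo=1(41)+hi=6(92)=133
lo=1(41)+hi=5(87)=128

Yes: 41+87=128


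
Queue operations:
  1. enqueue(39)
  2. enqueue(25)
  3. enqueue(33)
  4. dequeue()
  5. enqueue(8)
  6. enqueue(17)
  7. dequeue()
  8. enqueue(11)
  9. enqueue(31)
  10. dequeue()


enqueue(39) -> [39]
enqueue(25) -> [39, 25]
enqueue(33) -> [39, 25, 33]
dequeue()->39, [25, 33]
enqueue(8) -> [25, 33, 8]
enqueue(17) -> [25, 33, 8, 17]
dequeue()->25, [33, 8, 17]
enqueue(11) -> [33, 8, 17, 11]
enqueue(31) -> [33, 8, 17, 11, 31]
dequeue()->33, [8, 17, 11, 31]

Final queue: [8, 17, 11, 31]


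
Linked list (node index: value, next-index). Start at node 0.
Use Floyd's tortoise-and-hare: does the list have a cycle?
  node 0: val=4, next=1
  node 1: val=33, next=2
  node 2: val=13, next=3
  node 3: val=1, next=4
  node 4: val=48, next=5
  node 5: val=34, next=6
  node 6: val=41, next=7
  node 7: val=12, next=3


Floyd's tortoise (slow, +1) and hare (fast, +2):
  init: slow=0, fast=0
  step 1: slow=1, fast=2
  step 2: slow=2, fast=4
  step 3: slow=3, fast=6
  step 4: slow=4, fast=3
  step 5: slow=5, fast=5
  slow == fast at node 5: cycle detected

Cycle: yes


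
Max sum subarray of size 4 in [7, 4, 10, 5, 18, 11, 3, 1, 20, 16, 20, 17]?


[0:4]: 26
[1:5]: 37
[2:6]: 44
[3:7]: 37
[4:8]: 33
[5:9]: 35
[6:10]: 40
[7:11]: 57
[8:12]: 73

Max: 73 at [8:12]


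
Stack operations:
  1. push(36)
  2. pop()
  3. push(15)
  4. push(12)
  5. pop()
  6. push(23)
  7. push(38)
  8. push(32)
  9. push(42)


push(36) -> [36]
pop()->36, []
push(15) -> [15]
push(12) -> [15, 12]
pop()->12, [15]
push(23) -> [15, 23]
push(38) -> [15, 23, 38]
push(32) -> [15, 23, 38, 32]
push(42) -> [15, 23, 38, 32, 42]

Final stack: [15, 23, 38, 32, 42]


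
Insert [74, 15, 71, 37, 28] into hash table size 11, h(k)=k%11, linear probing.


Insert 74: h=8 -> slot 8
Insert 15: h=4 -> slot 4
Insert 71: h=5 -> slot 5
Insert 37: h=4, 2 probes -> slot 6
Insert 28: h=6, 1 probes -> slot 7

Table: [None, None, None, None, 15, 71, 37, 28, 74, None, None]


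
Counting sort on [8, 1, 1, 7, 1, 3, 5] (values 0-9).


Input: [8, 1, 1, 7, 1, 3, 5]
Counts: [0, 3, 0, 1, 0, 1, 0, 1, 1, 0]

Sorted: [1, 1, 1, 3, 5, 7, 8]


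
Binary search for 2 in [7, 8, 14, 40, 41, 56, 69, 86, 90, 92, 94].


Step 1: lo=0, hi=10, mid=5, val=56
Step 2: lo=0, hi=4, mid=2, val=14
Step 3: lo=0, hi=1, mid=0, val=7

Not found


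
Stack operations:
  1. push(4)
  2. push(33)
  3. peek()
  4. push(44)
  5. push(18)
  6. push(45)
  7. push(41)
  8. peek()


push(4) -> [4]
push(33) -> [4, 33]
peek()->33
push(44) -> [4, 33, 44]
push(18) -> [4, 33, 44, 18]
push(45) -> [4, 33, 44, 18, 45]
push(41) -> [4, 33, 44, 18, 45, 41]
peek()->41

Final stack: [4, 33, 44, 18, 45, 41]


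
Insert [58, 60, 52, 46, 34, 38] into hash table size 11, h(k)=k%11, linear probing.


Insert 58: h=3 -> slot 3
Insert 60: h=5 -> slot 5
Insert 52: h=8 -> slot 8
Insert 46: h=2 -> slot 2
Insert 34: h=1 -> slot 1
Insert 38: h=5, 1 probes -> slot 6

Table: [None, 34, 46, 58, None, 60, 38, None, 52, None, None]


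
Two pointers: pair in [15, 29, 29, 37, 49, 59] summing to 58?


lo=0(15)+hi=5(59)=74
lo=0(15)+hi=4(49)=64
lo=0(15)+hi=3(37)=52
lo=1(29)+hi=3(37)=66
lo=1(29)+hi=2(29)=58

Yes: 29+29=58


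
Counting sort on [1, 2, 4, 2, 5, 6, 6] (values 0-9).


Input: [1, 2, 4, 2, 5, 6, 6]
Counts: [0, 1, 2, 0, 1, 1, 2, 0, 0, 0]

Sorted: [1, 2, 2, 4, 5, 6, 6]


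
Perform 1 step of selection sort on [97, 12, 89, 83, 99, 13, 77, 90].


Initial: [97, 12, 89, 83, 99, 13, 77, 90]
Step 1: min=12 at 1
  Swap: [12, 97, 89, 83, 99, 13, 77, 90]

After 1 step: [12, 97, 89, 83, 99, 13, 77, 90]


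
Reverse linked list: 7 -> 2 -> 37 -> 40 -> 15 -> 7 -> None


Step 1: curr=7, set curr.next=prev(None) | reversed so far: 7
Step 2: curr=2, set curr.next=prev(7) | reversed so far: 2 -> 7
Step 3: curr=37, set curr.next=prev(2) | reversed so far: 37 -> 2 -> 7
Step 4: curr=40, set curr.next=prev(37) | reversed so far: 40 -> 37 -> 2 -> 7
Step 5: curr=15, set curr.next=prev(40) | reversed so far: 15 -> 40 -> 37 -> 2 -> 7
Step 6: curr=7, set curr.next=prev(15) | reversed so far: 7 -> 15 -> 40 -> 37 -> 2 -> 7

7 -> 15 -> 40 -> 37 -> 2 -> 7 -> None


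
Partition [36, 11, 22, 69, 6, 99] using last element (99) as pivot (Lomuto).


Pivot: 99
  36 <= 99: advance i (no swap)
  11 <= 99: advance i (no swap)
  22 <= 99: advance i (no swap)
  69 <= 99: advance i (no swap)
  6 <= 99: advance i (no swap)
Place pivot at 5: [36, 11, 22, 69, 6, 99]

Partitioned: [36, 11, 22, 69, 6, 99]


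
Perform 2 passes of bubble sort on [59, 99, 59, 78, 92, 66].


Initial: [59, 99, 59, 78, 92, 66]
Pass 1: [59, 59, 78, 92, 66, 99] (4 swaps)
Pass 2: [59, 59, 78, 66, 92, 99] (1 swaps)

After 2 passes: [59, 59, 78, 66, 92, 99]


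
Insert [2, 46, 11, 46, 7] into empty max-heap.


Insert 2: [2]
Insert 46: [46, 2]
Insert 11: [46, 2, 11]
Insert 46: [46, 46, 11, 2]
Insert 7: [46, 46, 11, 2, 7]

Final heap: [46, 46, 11, 2, 7]


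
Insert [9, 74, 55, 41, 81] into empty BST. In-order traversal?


Insert 9: root
Insert 74: R from 9
Insert 55: R from 9 -> L from 74
Insert 41: R from 9 -> L from 74 -> L from 55
Insert 81: R from 9 -> R from 74

In-order: [9, 41, 55, 74, 81]


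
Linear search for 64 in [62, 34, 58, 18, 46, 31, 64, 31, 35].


i=0: 62!=64
i=1: 34!=64
i=2: 58!=64
i=3: 18!=64
i=4: 46!=64
i=5: 31!=64
i=6: 64==64 found!

Found at 6, 7 comps


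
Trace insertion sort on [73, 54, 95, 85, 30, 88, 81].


Initial: [73, 54, 95, 85, 30, 88, 81]
Insert 54: [54, 73, 95, 85, 30, 88, 81]
Insert 95: [54, 73, 95, 85, 30, 88, 81]
Insert 85: [54, 73, 85, 95, 30, 88, 81]
Insert 30: [30, 54, 73, 85, 95, 88, 81]
Insert 88: [30, 54, 73, 85, 88, 95, 81]
Insert 81: [30, 54, 73, 81, 85, 88, 95]

Sorted: [30, 54, 73, 81, 85, 88, 95]


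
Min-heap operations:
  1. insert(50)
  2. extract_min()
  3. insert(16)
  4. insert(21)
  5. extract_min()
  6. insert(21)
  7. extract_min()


insert(50) -> [50]
extract_min()->50, []
insert(16) -> [16]
insert(21) -> [16, 21]
extract_min()->16, [21]
insert(21) -> [21, 21]
extract_min()->21, [21]

Final heap: [21]


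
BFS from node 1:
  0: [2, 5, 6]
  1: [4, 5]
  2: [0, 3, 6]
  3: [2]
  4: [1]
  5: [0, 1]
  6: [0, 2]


Visit 1, enqueue [4, 5]
Visit 4, enqueue []
Visit 5, enqueue [0]
Visit 0, enqueue [2, 6]
Visit 2, enqueue [3]
Visit 6, enqueue []
Visit 3, enqueue []

BFS order: [1, 4, 5, 0, 2, 6, 3]


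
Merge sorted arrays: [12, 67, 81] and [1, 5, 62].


Take 1 from B
Take 5 from B
Take 12 from A
Take 62 from B

Merged: [1, 5, 12, 62, 67, 81]


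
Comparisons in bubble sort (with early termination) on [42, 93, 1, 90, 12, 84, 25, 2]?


Algorithm: bubble sort (with early termination)
Input: [42, 93, 1, 90, 12, 84, 25, 2]
Sorted: [1, 2, 12, 25, 42, 84, 90, 93]

28


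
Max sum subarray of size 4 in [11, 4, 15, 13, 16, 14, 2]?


[0:4]: 43
[1:5]: 48
[2:6]: 58
[3:7]: 45

Max: 58 at [2:6]


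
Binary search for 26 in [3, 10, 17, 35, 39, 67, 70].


Step 1: lo=0, hi=6, mid=3, val=35
Step 2: lo=0, hi=2, mid=1, val=10
Step 3: lo=2, hi=2, mid=2, val=17

Not found


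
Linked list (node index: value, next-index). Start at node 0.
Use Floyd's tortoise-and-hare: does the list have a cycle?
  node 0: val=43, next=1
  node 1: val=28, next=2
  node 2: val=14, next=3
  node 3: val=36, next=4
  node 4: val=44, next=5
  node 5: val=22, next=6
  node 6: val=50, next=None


Floyd's tortoise (slow, +1) and hare (fast, +2):
  init: slow=0, fast=0
  step 1: slow=1, fast=2
  step 2: slow=2, fast=4
  step 3: slow=3, fast=6
  step 4: fast -> None, no cycle

Cycle: no
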